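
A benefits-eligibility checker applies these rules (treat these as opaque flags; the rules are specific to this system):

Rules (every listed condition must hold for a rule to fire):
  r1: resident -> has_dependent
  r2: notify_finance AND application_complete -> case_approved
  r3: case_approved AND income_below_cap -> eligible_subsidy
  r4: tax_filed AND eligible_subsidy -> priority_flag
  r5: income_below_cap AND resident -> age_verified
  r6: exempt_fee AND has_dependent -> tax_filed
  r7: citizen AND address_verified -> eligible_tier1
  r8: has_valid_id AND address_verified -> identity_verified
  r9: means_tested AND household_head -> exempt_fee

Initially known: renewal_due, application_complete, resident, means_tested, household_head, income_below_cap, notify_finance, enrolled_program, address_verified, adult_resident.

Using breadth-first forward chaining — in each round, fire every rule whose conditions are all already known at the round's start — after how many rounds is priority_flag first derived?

Round 1 fires r1, r2, r5, r9, giving has_dependent, case_approved, age_verified, exempt_fee.
Round 2 fires r3, r6, giving eligible_subsidy, tax_filed.
Round 3 fires r4, giving priority_flag.
priority_flag first appears in round 3.

3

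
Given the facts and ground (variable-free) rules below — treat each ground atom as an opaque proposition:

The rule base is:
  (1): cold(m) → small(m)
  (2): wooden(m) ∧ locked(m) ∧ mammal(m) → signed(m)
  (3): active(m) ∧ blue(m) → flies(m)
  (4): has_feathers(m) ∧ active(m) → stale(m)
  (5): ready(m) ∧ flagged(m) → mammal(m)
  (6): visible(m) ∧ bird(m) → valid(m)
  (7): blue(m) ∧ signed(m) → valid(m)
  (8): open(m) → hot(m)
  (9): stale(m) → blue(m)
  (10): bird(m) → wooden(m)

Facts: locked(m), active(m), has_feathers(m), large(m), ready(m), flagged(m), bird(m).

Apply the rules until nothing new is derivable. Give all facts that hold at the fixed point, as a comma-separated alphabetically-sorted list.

Round 1: (4) [has_feathers(m) ∧ active(m) → stale(m)]; (5) [ready(m) ∧ flagged(m) → mammal(m)]; (10) [bird(m) → wooden(m)]. New: stale(m), mammal(m), wooden(m).
Round 2: (2) [wooden(m) ∧ locked(m) ∧ mammal(m) → signed(m)]; (9) [stale(m) → blue(m)]. New: signed(m), blue(m).
Round 3: (3) [active(m) ∧ blue(m) → flies(m)]; (7) [blue(m) ∧ signed(m) → valid(m)]. New: flies(m), valid(m).

active(m), bird(m), blue(m), flagged(m), flies(m), has_feathers(m), large(m), locked(m), mammal(m), ready(m), signed(m), stale(m), valid(m), wooden(m)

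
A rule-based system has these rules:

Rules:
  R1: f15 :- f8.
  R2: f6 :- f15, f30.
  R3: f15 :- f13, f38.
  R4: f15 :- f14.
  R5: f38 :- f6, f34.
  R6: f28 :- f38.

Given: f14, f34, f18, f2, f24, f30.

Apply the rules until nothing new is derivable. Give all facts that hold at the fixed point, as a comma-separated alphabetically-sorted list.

f14, f15, f18, f2, f24, f28, f30, f34, f38, f6

Round 1 fires R4, giving f15.
Round 2 fires R2, giving f6.
Round 3 fires R5, giving f38.
Round 4 fires R6, giving f28.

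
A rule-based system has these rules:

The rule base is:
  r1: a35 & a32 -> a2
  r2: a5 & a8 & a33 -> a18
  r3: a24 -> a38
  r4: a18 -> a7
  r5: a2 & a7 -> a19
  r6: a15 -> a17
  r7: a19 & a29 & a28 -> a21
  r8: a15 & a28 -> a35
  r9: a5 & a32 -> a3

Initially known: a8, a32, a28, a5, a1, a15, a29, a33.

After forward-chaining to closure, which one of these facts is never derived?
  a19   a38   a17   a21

[1] r2 [a5 & a8 & a33 -> a18]; r6 [a15 -> a17]; r8 [a15 & a28 -> a35]; r9 [a5 & a32 -> a3]. ⇒ new: a18, a17, a35, a3.
[2] r1 [a35 & a32 -> a2]; r4 [a18 -> a7]. ⇒ new: a2, a7.
[3] r5 [a2 & a7 -> a19]. ⇒ new: a19.
[4] r7 [a19 & a29 & a28 -> a21]. ⇒ new: a21.
Derived: a21 (round 4), a17 (round 1), a19 (round 3). a38 never appears in any round.

a38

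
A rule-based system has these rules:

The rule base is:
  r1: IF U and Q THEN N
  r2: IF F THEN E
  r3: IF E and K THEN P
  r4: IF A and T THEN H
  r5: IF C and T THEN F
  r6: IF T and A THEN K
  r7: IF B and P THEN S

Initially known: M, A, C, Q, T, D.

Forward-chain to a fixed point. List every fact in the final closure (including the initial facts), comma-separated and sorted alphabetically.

A, C, D, E, F, H, K, M, P, Q, T

Round 1: r4 [IF A and T THEN H]; r5 [IF C and T THEN F]; r6 [IF T and A THEN K]. New: H, F, K.
Round 2: r2 [IF F THEN E]. New: E.
Round 3: r3 [IF E and K THEN P]. New: P.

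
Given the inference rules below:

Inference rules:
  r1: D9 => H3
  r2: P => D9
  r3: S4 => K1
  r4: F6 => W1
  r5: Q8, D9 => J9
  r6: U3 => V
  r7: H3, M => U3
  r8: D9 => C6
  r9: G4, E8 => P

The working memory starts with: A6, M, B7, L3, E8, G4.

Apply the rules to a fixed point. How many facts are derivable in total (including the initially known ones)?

12

Round 1 fires r9, giving P.
Round 2 fires r2, giving D9.
Round 3 fires r1, r8, giving H3, C6.
Round 4 fires r7, giving U3.
Round 5 fires r6, giving V.
Closure: {A6, B7, C6, D9, E8, G4, H3, L3, M, P, U3, V} — 12 facts.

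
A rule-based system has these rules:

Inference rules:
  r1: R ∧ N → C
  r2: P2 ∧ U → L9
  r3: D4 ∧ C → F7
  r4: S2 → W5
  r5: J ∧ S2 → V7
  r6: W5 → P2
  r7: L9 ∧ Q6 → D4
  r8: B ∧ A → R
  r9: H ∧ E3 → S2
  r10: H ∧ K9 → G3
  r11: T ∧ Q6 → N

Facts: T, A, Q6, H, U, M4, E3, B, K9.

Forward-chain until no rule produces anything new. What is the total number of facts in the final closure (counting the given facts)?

19

Round 1: r8 [B ∧ A → R]; r9 [H ∧ E3 → S2]; r10 [H ∧ K9 → G3]; r11 [T ∧ Q6 → N]. Adds R, S2, G3, N.
Round 2: r1 [R ∧ N → C]; r4 [S2 → W5]. Adds C, W5.
Round 3: r6 [W5 → P2]. Adds P2.
Round 4: r2 [P2 ∧ U → L9]. Adds L9.
Round 5: r7 [L9 ∧ Q6 → D4]. Adds D4.
Round 6: r3 [D4 ∧ C → F7]. Adds F7.
Closure: {A, B, C, D4, E3, F7, G3, H, K9, L9, M4, N, P2, Q6, R, S2, T, U, W5} — 19 facts.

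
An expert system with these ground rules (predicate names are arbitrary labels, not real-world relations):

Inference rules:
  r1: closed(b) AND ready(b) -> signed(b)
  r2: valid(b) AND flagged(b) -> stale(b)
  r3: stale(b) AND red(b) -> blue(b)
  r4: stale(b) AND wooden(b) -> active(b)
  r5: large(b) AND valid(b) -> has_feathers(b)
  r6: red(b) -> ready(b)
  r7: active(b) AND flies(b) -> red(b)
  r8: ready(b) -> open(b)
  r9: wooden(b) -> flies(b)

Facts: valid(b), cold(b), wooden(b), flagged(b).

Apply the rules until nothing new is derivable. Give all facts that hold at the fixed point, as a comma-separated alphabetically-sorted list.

active(b), blue(b), cold(b), flagged(b), flies(b), open(b), ready(b), red(b), stale(b), valid(b), wooden(b)

Round 1 fires r2, r9, giving stale(b), flies(b).
Round 2 fires r4, giving active(b).
Round 3 fires r7, giving red(b).
Round 4 fires r3, r6, giving blue(b), ready(b).
Round 5 fires r8, giving open(b).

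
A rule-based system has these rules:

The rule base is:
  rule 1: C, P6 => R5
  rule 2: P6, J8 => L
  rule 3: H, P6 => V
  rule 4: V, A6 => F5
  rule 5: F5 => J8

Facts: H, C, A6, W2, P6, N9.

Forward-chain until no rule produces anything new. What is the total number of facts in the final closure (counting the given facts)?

11

Round 1 fires rule 1, rule 3, giving R5, V.
Round 2 fires rule 4, giving F5.
Round 3 fires rule 5, giving J8.
Round 4 fires rule 2, giving L.
Closure: {A6, C, F5, H, J8, L, N9, P6, R5, V, W2} — 11 facts.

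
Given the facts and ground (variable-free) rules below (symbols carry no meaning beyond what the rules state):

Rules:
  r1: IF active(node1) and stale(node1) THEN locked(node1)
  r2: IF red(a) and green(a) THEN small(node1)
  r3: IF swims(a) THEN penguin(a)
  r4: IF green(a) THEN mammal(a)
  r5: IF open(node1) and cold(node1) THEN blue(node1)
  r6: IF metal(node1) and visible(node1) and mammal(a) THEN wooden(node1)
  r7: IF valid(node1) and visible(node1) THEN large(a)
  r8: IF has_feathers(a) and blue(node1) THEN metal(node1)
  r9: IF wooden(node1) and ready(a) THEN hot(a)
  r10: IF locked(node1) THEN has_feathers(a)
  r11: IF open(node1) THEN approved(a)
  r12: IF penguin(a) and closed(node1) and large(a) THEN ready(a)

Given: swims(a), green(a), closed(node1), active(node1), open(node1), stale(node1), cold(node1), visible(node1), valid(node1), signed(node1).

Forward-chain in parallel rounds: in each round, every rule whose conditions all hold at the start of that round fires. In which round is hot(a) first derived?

Round 1 fires r1, r3, r4, r5, r7, r11, giving locked(node1), penguin(a), mammal(a), blue(node1), large(a), approved(a).
Round 2 fires r10, r12, giving has_feathers(a), ready(a).
Round 3 fires r8, giving metal(node1).
Round 4 fires r6, giving wooden(node1).
Round 5 fires r9, giving hot(a).
hot(a) first appears in round 5.

5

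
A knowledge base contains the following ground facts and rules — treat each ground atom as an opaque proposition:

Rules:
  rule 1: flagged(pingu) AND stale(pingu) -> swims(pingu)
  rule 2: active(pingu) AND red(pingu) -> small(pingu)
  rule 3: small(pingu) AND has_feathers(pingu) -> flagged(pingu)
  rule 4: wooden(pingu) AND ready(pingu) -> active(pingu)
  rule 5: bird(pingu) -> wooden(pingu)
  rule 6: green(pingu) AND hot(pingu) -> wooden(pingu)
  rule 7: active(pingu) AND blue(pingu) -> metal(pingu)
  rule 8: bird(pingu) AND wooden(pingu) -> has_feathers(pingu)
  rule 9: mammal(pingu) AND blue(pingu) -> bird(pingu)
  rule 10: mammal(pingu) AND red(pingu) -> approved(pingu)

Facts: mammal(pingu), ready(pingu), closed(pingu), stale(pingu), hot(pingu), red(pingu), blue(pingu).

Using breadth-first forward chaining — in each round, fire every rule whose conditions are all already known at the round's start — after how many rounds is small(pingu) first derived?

4

Round 1 — rule 9, rule 10, derive bird(pingu), approved(pingu).
Round 2 — rule 5, derive wooden(pingu).
Round 3 — rule 4, rule 8, derive active(pingu), has_feathers(pingu).
Round 4 — rule 2, rule 7, derive small(pingu), metal(pingu).
small(pingu) first appears in round 4.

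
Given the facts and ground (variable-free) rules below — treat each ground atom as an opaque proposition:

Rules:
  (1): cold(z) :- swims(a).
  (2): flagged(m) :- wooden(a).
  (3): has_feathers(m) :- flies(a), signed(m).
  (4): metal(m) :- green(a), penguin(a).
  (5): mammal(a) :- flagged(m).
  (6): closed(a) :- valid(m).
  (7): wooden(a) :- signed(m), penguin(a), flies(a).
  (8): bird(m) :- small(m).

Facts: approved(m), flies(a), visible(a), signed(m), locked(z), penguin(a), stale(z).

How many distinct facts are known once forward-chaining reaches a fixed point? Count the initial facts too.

11

Round 1 fires (3), (7), giving has_feathers(m), wooden(a).
Round 2 fires (2), giving flagged(m).
Round 3 fires (5), giving mammal(a).
Closure: {approved(m), flagged(m), flies(a), has_feathers(m), locked(z), mammal(a), penguin(a), signed(m), stale(z), visible(a), wooden(a)} — 11 facts.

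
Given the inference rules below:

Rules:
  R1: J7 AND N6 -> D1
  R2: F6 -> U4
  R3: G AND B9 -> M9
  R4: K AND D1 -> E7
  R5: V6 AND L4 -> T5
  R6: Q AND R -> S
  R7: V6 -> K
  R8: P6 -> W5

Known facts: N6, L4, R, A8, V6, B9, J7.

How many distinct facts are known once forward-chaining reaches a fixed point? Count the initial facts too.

Round 1: R1 [J7 AND N6 -> D1]; R5 [V6 AND L4 -> T5]; R7 [V6 -> K]. Adds D1, T5, K.
Round 2: R4 [K AND D1 -> E7]. Adds E7.
Closure: {A8, B9, D1, E7, J7, K, L4, N6, R, T5, V6} — 11 facts.

11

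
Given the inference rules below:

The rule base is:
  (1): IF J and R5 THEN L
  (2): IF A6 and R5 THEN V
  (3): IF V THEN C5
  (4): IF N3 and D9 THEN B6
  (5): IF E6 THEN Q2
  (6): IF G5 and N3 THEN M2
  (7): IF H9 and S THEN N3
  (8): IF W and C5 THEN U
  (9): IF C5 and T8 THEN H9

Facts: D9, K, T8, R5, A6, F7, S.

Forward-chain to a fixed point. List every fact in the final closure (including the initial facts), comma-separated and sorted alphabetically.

A6, B6, C5, D9, F7, H9, K, N3, R5, S, T8, V

[1] (2) [IF A6 and R5 THEN V]. ⇒ new: V.
[2] (3) [IF V THEN C5]. ⇒ new: C5.
[3] (9) [IF C5 and T8 THEN H9]. ⇒ new: H9.
[4] (7) [IF H9 and S THEN N3]. ⇒ new: N3.
[5] (4) [IF N3 and D9 THEN B6]. ⇒ new: B6.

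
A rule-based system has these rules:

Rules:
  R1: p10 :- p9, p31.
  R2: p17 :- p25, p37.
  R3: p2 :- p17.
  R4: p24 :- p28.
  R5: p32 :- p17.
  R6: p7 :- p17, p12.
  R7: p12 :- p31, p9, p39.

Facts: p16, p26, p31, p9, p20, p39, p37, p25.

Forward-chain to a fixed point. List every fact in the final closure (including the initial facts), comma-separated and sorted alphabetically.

Round 1: R1 [p10 :- p9, p31.]; R2 [p17 :- p25, p37.]; R7 [p12 :- p31, p9, p39.]. New: p10, p17, p12.
Round 2: R3 [p2 :- p17.]; R5 [p32 :- p17.]; R6 [p7 :- p17, p12.]. New: p2, p32, p7.

p10, p12, p16, p17, p2, p20, p25, p26, p31, p32, p37, p39, p7, p9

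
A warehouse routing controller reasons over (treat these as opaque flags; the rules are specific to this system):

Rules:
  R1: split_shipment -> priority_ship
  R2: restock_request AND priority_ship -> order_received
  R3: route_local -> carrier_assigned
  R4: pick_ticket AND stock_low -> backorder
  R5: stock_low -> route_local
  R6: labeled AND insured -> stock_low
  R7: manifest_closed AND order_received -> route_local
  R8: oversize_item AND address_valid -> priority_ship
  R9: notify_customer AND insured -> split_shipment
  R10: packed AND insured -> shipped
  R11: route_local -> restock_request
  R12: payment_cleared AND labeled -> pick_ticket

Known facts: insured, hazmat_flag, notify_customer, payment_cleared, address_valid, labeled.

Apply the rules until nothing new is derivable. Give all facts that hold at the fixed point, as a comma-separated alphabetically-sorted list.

Round 1 — R6, R9, R12, derive stock_low, split_shipment, pick_ticket.
Round 2 — R1, R4, R5, derive priority_ship, backorder, route_local.
Round 3 — R3, R11, derive carrier_assigned, restock_request.
Round 4 — R2, derive order_received.

address_valid, backorder, carrier_assigned, hazmat_flag, insured, labeled, notify_customer, order_received, payment_cleared, pick_ticket, priority_ship, restock_request, route_local, split_shipment, stock_low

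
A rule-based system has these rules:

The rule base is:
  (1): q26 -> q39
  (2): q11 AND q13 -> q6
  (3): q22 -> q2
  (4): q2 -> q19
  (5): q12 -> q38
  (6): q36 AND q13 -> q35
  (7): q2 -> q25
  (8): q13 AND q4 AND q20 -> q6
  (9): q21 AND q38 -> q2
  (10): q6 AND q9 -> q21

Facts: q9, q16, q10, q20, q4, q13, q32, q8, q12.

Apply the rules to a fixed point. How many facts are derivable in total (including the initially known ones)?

Round 1: (5) [q12 -> q38]; (8) [q13 AND q4 AND q20 -> q6]. New: q38, q6.
Round 2: (10) [q6 AND q9 -> q21]. New: q21.
Round 3: (9) [q21 AND q38 -> q2]. New: q2.
Round 4: (4) [q2 -> q19]; (7) [q2 -> q25]. New: q19, q25.
Closure: {q10, q12, q13, q16, q19, q2, q20, q21, q25, q32, q38, q4, q6, q8, q9} — 15 facts.

15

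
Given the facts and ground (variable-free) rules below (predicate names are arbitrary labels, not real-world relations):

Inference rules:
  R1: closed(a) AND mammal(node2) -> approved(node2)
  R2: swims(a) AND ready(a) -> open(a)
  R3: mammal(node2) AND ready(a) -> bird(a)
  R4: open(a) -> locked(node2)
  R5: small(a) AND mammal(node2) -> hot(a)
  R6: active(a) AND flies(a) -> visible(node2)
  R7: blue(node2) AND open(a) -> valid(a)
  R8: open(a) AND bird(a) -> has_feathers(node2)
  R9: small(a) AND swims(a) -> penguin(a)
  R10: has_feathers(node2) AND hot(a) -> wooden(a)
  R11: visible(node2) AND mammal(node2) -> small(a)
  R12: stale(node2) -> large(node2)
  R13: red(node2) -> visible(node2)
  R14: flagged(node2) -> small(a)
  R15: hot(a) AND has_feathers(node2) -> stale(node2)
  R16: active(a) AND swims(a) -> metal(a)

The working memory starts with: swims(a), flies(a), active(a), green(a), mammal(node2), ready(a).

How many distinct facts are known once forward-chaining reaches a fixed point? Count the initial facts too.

18

Round 1 — R2, R3, R6, R16, derive open(a), bird(a), visible(node2), metal(a).
Round 2 — R4, R8, R11, derive locked(node2), has_feathers(node2), small(a).
Round 3 — R5, R9, derive hot(a), penguin(a).
Round 4 — R10, R15, derive wooden(a), stale(node2).
Round 5 — R12, derive large(node2).
Closure: {active(a), bird(a), flies(a), green(a), has_feathers(node2), hot(a), large(node2), locked(node2), mammal(node2), metal(a), open(a), penguin(a), ready(a), small(a), stale(node2), swims(a), visible(node2), wooden(a)} — 18 facts.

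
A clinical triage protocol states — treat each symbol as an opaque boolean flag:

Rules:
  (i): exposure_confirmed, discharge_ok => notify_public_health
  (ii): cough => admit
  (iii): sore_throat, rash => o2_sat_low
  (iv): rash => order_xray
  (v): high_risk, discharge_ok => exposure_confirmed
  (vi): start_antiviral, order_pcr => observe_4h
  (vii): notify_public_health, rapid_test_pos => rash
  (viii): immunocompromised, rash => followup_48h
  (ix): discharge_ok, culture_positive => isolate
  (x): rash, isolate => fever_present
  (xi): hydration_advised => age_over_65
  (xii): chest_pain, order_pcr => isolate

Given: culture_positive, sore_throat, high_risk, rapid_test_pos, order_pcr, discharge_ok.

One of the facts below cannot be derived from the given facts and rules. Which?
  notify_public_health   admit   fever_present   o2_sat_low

Round 1: (v) [high_risk, discharge_ok => exposure_confirmed]; (ix) [discharge_ok, culture_positive => isolate]. Adds exposure_confirmed, isolate.
Round 2: (i) [exposure_confirmed, discharge_ok => notify_public_health]. Adds notify_public_health.
Round 3: (vii) [notify_public_health, rapid_test_pos => rash]. Adds rash.
Round 4: (iii) [sore_throat, rash => o2_sat_low]; (iv) [rash => order_xray]; (x) [rash, isolate => fever_present]. Adds o2_sat_low, order_xray, fever_present.
Derived: fever_present (round 4), notify_public_health (round 2), o2_sat_low (round 4). admit never appears in any round.

admit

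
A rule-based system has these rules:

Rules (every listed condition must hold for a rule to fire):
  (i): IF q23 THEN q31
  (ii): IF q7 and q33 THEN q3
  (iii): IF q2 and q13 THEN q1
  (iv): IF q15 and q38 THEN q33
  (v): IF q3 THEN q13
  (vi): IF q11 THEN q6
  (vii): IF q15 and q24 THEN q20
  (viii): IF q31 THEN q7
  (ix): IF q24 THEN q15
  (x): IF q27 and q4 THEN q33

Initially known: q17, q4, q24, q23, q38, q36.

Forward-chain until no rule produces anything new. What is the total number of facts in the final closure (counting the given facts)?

13

Round 1: (i) [IF q23 THEN q31]; (ix) [IF q24 THEN q15]. Adds q31, q15.
Round 2: (iv) [IF q15 and q38 THEN q33]; (vii) [IF q15 and q24 THEN q20]; (viii) [IF q31 THEN q7]. Adds q33, q20, q7.
Round 3: (ii) [IF q7 and q33 THEN q3]. Adds q3.
Round 4: (v) [IF q3 THEN q13]. Adds q13.
Closure: {q13, q15, q17, q20, q23, q24, q3, q31, q33, q36, q38, q4, q7} — 13 facts.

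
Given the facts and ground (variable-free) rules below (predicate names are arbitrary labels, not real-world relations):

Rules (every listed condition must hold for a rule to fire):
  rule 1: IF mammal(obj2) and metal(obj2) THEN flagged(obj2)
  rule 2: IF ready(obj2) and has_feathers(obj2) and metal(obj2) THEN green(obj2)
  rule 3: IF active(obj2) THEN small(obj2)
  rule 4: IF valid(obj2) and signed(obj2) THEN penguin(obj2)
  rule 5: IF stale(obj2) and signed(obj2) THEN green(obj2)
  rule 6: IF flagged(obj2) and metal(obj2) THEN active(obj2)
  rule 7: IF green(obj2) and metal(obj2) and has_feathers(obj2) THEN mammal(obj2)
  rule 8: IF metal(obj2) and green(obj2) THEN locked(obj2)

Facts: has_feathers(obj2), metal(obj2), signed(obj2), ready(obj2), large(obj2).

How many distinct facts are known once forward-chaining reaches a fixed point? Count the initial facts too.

Round 1: rule 2 [IF ready(obj2) and has_feathers(obj2) and metal(obj2) THEN green(obj2)]. Adds green(obj2).
Round 2: rule 7 [IF green(obj2) and metal(obj2) and has_feathers(obj2) THEN mammal(obj2)]; rule 8 [IF metal(obj2) and green(obj2) THEN locked(obj2)]. Adds mammal(obj2), locked(obj2).
Round 3: rule 1 [IF mammal(obj2) and metal(obj2) THEN flagged(obj2)]. Adds flagged(obj2).
Round 4: rule 6 [IF flagged(obj2) and metal(obj2) THEN active(obj2)]. Adds active(obj2).
Round 5: rule 3 [IF active(obj2) THEN small(obj2)]. Adds small(obj2).
Closure: {active(obj2), flagged(obj2), green(obj2), has_feathers(obj2), large(obj2), locked(obj2), mammal(obj2), metal(obj2), ready(obj2), signed(obj2), small(obj2)} — 11 facts.

11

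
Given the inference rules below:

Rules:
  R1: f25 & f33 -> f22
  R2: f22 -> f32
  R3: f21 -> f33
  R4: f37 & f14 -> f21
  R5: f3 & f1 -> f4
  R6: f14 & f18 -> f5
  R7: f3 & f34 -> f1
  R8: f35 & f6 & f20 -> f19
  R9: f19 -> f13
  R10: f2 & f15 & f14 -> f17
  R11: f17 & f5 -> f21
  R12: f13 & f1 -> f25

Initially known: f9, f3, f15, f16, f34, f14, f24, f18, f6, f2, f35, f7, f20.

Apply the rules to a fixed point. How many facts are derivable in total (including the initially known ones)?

Round 1: R6 [f14 & f18 -> f5]; R7 [f3 & f34 -> f1]; R8 [f35 & f6 & f20 -> f19]; R10 [f2 & f15 & f14 -> f17]. Adds f5, f1, f19, f17.
Round 2: R5 [f3 & f1 -> f4]; R9 [f19 -> f13]; R11 [f17 & f5 -> f21]. Adds f4, f13, f21.
Round 3: R3 [f21 -> f33]; R12 [f13 & f1 -> f25]. Adds f33, f25.
Round 4: R1 [f25 & f33 -> f22]. Adds f22.
Round 5: R2 [f22 -> f32]. Adds f32.
Closure: {f1, f13, f14, f15, f16, f17, f18, f19, f2, f20, f21, f22, f24, f25, f3, f32, f33, f34, f35, f4, f5, f6, f7, f9} — 24 facts.

24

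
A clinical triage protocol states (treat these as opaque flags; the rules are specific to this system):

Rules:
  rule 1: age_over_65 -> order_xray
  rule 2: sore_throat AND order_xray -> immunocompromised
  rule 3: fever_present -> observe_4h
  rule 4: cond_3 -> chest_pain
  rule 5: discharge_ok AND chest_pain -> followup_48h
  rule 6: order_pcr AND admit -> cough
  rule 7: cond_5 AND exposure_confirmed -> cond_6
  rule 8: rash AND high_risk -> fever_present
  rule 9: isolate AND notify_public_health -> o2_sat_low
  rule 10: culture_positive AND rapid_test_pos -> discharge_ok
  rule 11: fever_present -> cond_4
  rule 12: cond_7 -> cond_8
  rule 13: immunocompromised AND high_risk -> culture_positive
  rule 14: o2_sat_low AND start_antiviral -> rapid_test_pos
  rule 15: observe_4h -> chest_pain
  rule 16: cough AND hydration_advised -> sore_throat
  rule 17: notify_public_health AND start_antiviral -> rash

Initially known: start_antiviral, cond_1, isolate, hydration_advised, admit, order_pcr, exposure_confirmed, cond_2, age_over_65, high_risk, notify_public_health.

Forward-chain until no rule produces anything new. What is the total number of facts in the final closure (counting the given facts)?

Round 1 — rule 1, rule 6, rule 9, rule 17, derive order_xray, cough, o2_sat_low, rash.
Round 2 — rule 8, rule 14, rule 16, derive fever_present, rapid_test_pos, sore_throat.
Round 3 — rule 2, rule 3, rule 11, derive immunocompromised, observe_4h, cond_4.
Round 4 — rule 13, rule 15, derive culture_positive, chest_pain.
Round 5 — rule 10, derive discharge_ok.
Round 6 — rule 5, derive followup_48h.
Closure: {admit, age_over_65, chest_pain, cond_1, cond_2, cond_4, cough, culture_positive, discharge_ok, exposure_confirmed, fever_present, followup_48h, high_risk, hydration_advised, immunocompromised, isolate, notify_public_health, o2_sat_low, observe_4h, order_pcr, order_xray, rapid_test_pos, rash, sore_throat, start_antiviral} — 25 facts.

25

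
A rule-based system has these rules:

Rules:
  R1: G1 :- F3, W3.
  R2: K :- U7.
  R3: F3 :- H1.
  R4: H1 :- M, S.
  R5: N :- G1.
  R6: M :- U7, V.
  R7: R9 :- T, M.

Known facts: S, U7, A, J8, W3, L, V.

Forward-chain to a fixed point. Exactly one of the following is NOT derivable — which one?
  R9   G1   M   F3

R9

Round 1: R2 [K :- U7.]; R6 [M :- U7, V.]. New: K, M.
Round 2: R4 [H1 :- M, S.]. New: H1.
Round 3: R3 [F3 :- H1.]. New: F3.
Round 4: R1 [G1 :- F3, W3.]. New: G1.
Round 5: R5 [N :- G1.]. New: N.
Derived: M (round 1), F3 (round 3), G1 (round 4). R9 never appears in any round.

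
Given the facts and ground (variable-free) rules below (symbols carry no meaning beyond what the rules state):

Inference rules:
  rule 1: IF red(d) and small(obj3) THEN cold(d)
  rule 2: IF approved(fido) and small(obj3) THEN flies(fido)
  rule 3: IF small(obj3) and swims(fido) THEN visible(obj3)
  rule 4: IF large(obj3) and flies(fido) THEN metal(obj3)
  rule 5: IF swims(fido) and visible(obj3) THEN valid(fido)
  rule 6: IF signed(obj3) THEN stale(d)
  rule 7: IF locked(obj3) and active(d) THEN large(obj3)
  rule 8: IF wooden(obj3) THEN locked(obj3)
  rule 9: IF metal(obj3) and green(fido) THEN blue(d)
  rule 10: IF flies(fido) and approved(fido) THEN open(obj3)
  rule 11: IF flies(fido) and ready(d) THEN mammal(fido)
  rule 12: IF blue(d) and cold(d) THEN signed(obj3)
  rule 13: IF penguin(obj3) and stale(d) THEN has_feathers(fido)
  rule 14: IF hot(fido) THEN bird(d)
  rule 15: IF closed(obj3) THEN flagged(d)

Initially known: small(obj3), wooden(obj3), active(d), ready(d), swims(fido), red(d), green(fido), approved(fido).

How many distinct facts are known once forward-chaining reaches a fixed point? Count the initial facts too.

20

[1] rule 1 [IF red(d) and small(obj3) THEN cold(d)]; rule 2 [IF approved(fido) and small(obj3) THEN flies(fido)]; rule 3 [IF small(obj3) and swims(fido) THEN visible(obj3)]; rule 8 [IF wooden(obj3) THEN locked(obj3)]. ⇒ new: cold(d), flies(fido), visible(obj3), locked(obj3).
[2] rule 5 [IF swims(fido) and visible(obj3) THEN valid(fido)]; rule 7 [IF locked(obj3) and active(d) THEN large(obj3)]; rule 10 [IF flies(fido) and approved(fido) THEN open(obj3)]; rule 11 [IF flies(fido) and ready(d) THEN mammal(fido)]. ⇒ new: valid(fido), large(obj3), open(obj3), mammal(fido).
[3] rule 4 [IF large(obj3) and flies(fido) THEN metal(obj3)]. ⇒ new: metal(obj3).
[4] rule 9 [IF metal(obj3) and green(fido) THEN blue(d)]. ⇒ new: blue(d).
[5] rule 12 [IF blue(d) and cold(d) THEN signed(obj3)]. ⇒ new: signed(obj3).
[6] rule 6 [IF signed(obj3) THEN stale(d)]. ⇒ new: stale(d).
Closure: {active(d), approved(fido), blue(d), cold(d), flies(fido), green(fido), large(obj3), locked(obj3), mammal(fido), metal(obj3), open(obj3), ready(d), red(d), signed(obj3), small(obj3), stale(d), swims(fido), valid(fido), visible(obj3), wooden(obj3)} — 20 facts.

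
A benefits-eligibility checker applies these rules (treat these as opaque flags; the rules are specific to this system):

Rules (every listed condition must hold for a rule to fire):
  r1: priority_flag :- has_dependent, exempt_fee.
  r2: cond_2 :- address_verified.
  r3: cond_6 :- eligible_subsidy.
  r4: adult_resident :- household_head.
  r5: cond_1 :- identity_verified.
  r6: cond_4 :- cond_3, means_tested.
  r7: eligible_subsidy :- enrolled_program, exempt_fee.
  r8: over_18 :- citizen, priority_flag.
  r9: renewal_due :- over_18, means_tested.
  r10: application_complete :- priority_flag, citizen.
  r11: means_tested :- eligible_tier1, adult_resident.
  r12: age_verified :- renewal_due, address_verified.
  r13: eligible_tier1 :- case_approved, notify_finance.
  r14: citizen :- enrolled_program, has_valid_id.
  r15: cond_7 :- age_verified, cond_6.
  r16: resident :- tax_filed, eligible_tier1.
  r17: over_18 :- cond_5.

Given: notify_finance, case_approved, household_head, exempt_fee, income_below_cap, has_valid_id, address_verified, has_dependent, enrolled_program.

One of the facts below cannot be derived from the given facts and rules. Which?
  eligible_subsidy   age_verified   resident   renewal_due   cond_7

resident

Round 1 — r1, r2, r4, r7, r13, r14, derive priority_flag, cond_2, adult_resident, eligible_subsidy, eligible_tier1, citizen.
Round 2 — r3, r8, r10, r11, derive cond_6, over_18, application_complete, means_tested.
Round 3 — r9, derive renewal_due.
Round 4 — r12, derive age_verified.
Round 5 — r15, derive cond_7.
Derived: eligible_subsidy (round 1), cond_7 (round 5), renewal_due (round 3), age_verified (round 4). resident never appears in any round.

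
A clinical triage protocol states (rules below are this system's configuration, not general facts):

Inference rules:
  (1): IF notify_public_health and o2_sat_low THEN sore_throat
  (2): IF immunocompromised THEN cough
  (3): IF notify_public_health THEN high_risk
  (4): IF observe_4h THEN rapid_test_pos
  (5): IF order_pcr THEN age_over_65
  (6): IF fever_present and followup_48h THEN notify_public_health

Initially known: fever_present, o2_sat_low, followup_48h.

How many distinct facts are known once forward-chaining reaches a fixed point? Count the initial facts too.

Round 1 — (6), derive notify_public_health.
Round 2 — (1), (3), derive sore_throat, high_risk.
Closure: {fever_present, followup_48h, high_risk, notify_public_health, o2_sat_low, sore_throat} — 6 facts.

6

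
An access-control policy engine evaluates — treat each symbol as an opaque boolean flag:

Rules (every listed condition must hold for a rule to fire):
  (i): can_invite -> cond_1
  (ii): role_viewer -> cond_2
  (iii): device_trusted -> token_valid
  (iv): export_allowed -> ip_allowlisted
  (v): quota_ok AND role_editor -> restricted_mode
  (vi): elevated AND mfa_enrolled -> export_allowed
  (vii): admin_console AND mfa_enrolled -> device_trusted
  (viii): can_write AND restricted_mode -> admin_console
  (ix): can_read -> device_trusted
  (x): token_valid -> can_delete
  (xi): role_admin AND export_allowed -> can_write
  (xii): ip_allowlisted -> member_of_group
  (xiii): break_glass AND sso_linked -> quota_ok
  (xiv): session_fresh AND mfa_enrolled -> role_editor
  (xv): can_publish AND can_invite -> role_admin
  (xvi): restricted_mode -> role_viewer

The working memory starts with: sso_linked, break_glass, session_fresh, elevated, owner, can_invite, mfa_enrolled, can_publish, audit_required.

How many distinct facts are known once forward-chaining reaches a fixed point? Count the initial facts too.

Round 1: (i) [can_invite -> cond_1]; (vi) [elevated AND mfa_enrolled -> export_allowed]; (xiii) [break_glass AND sso_linked -> quota_ok]; (xiv) [session_fresh AND mfa_enrolled -> role_editor]; (xv) [can_publish AND can_invite -> role_admin]. Adds cond_1, export_allowed, quota_ok, role_editor, role_admin.
Round 2: (iv) [export_allowed -> ip_allowlisted]; (v) [quota_ok AND role_editor -> restricted_mode]; (xi) [role_admin AND export_allowed -> can_write]. Adds ip_allowlisted, restricted_mode, can_write.
Round 3: (viii) [can_write AND restricted_mode -> admin_console]; (xii) [ip_allowlisted -> member_of_group]; (xvi) [restricted_mode -> role_viewer]. Adds admin_console, member_of_group, role_viewer.
Round 4: (ii) [role_viewer -> cond_2]; (vii) [admin_console AND mfa_enrolled -> device_trusted]. Adds cond_2, device_trusted.
Round 5: (iii) [device_trusted -> token_valid]. Adds token_valid.
Round 6: (x) [token_valid -> can_delete]. Adds can_delete.
Closure: {admin_console, audit_required, break_glass, can_delete, can_invite, can_publish, can_write, cond_1, cond_2, device_trusted, elevated, export_allowed, ip_allowlisted, member_of_group, mfa_enrolled, owner, quota_ok, restricted_mode, role_admin, role_editor, role_viewer, session_fresh, sso_linked, token_valid} — 24 facts.

24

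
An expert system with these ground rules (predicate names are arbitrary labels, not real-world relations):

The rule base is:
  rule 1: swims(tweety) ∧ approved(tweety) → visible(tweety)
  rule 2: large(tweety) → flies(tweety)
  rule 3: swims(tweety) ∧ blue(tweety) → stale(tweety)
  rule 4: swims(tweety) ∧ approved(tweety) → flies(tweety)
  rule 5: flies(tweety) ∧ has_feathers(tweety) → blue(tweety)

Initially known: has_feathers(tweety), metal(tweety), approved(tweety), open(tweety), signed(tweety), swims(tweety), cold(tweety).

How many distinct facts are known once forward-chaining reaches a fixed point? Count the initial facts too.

11

Round 1 — rule 1, rule 4, derive visible(tweety), flies(tweety).
Round 2 — rule 5, derive blue(tweety).
Round 3 — rule 3, derive stale(tweety).
Closure: {approved(tweety), blue(tweety), cold(tweety), flies(tweety), has_feathers(tweety), metal(tweety), open(tweety), signed(tweety), stale(tweety), swims(tweety), visible(tweety)} — 11 facts.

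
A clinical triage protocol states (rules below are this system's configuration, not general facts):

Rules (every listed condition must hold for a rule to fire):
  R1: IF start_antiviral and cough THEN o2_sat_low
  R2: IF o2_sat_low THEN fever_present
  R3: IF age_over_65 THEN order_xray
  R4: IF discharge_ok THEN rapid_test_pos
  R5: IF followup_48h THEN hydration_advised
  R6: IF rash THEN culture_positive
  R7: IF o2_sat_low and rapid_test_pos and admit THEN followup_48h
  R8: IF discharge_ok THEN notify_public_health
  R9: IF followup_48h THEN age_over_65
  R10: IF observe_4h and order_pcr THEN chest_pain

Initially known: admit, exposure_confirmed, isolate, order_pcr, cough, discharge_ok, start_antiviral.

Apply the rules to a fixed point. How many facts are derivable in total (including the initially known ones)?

15

Round 1 — R1, R4, R8, derive o2_sat_low, rapid_test_pos, notify_public_health.
Round 2 — R2, R7, derive fever_present, followup_48h.
Round 3 — R5, R9, derive hydration_advised, age_over_65.
Round 4 — R3, derive order_xray.
Closure: {admit, age_over_65, cough, discharge_ok, exposure_confirmed, fever_present, followup_48h, hydration_advised, isolate, notify_public_health, o2_sat_low, order_pcr, order_xray, rapid_test_pos, start_antiviral} — 15 facts.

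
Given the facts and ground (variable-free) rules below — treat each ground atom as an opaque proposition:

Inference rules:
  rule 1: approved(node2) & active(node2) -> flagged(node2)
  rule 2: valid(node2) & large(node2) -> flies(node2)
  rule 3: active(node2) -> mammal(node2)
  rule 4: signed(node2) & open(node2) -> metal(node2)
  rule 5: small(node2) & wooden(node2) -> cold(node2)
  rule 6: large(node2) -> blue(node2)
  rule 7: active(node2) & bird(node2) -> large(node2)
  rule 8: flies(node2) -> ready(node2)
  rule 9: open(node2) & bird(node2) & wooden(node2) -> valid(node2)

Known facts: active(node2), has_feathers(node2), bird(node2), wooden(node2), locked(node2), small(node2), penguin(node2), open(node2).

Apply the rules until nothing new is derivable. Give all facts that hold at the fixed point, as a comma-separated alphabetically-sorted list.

active(node2), bird(node2), blue(node2), cold(node2), flies(node2), has_feathers(node2), large(node2), locked(node2), mammal(node2), open(node2), penguin(node2), ready(node2), small(node2), valid(node2), wooden(node2)

Round 1 — rule 3, rule 5, rule 7, rule 9, derive mammal(node2), cold(node2), large(node2), valid(node2).
Round 2 — rule 2, rule 6, derive flies(node2), blue(node2).
Round 3 — rule 8, derive ready(node2).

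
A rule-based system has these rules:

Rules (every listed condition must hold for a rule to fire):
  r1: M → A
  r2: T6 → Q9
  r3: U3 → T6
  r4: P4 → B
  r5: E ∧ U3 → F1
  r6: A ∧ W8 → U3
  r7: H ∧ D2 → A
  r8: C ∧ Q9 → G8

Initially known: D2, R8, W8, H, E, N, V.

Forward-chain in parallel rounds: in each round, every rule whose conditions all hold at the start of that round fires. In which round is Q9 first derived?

Round 1 fires r7, giving A.
Round 2 fires r6, giving U3.
Round 3 fires r3, r5, giving T6, F1.
Round 4 fires r2, giving Q9.
Q9 first appears in round 4.

4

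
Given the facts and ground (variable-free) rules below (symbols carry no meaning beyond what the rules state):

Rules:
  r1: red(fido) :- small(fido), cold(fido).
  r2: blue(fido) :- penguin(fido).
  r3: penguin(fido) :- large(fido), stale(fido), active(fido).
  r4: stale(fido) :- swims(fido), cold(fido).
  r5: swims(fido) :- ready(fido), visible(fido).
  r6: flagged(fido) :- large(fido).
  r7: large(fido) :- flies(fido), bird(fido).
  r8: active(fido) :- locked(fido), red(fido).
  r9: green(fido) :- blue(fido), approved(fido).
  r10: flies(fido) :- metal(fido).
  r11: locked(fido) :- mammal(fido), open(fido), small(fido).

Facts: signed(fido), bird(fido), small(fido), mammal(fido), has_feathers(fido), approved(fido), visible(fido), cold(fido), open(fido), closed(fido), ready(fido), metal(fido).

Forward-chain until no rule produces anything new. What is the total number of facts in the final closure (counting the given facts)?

23

Round 1: r1 [red(fido) :- small(fido), cold(fido).]; r5 [swims(fido) :- ready(fido), visible(fido).]; r10 [flies(fido) :- metal(fido).]; r11 [locked(fido) :- mammal(fido), open(fido), small(fido).]. Adds red(fido), swims(fido), flies(fido), locked(fido).
Round 2: r4 [stale(fido) :- swims(fido), cold(fido).]; r7 [large(fido) :- flies(fido), bird(fido).]; r8 [active(fido) :- locked(fido), red(fido).]. Adds stale(fido), large(fido), active(fido).
Round 3: r3 [penguin(fido) :- large(fido), stale(fido), active(fido).]; r6 [flagged(fido) :- large(fido).]. Adds penguin(fido), flagged(fido).
Round 4: r2 [blue(fido) :- penguin(fido).]. Adds blue(fido).
Round 5: r9 [green(fido) :- blue(fido), approved(fido).]. Adds green(fido).
Closure: {active(fido), approved(fido), bird(fido), blue(fido), closed(fido), cold(fido), flagged(fido), flies(fido), green(fido), has_feathers(fido), large(fido), locked(fido), mammal(fido), metal(fido), open(fido), penguin(fido), ready(fido), red(fido), signed(fido), small(fido), stale(fido), swims(fido), visible(fido)} — 23 facts.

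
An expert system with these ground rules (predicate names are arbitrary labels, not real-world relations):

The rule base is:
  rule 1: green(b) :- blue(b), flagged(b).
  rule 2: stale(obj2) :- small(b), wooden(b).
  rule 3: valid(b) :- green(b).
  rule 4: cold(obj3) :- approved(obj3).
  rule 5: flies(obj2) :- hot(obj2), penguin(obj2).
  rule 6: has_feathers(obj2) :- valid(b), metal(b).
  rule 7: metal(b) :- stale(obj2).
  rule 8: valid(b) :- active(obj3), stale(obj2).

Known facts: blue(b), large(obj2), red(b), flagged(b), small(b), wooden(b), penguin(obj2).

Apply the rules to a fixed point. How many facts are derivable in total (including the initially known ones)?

Round 1: rule 1 [green(b) :- blue(b), flagged(b).]; rule 2 [stale(obj2) :- small(b), wooden(b).]. Adds green(b), stale(obj2).
Round 2: rule 3 [valid(b) :- green(b).]; rule 7 [metal(b) :- stale(obj2).]. Adds valid(b), metal(b).
Round 3: rule 6 [has_feathers(obj2) :- valid(b), metal(b).]. Adds has_feathers(obj2).
Closure: {blue(b), flagged(b), green(b), has_feathers(obj2), large(obj2), metal(b), penguin(obj2), red(b), small(b), stale(obj2), valid(b), wooden(b)} — 12 facts.

12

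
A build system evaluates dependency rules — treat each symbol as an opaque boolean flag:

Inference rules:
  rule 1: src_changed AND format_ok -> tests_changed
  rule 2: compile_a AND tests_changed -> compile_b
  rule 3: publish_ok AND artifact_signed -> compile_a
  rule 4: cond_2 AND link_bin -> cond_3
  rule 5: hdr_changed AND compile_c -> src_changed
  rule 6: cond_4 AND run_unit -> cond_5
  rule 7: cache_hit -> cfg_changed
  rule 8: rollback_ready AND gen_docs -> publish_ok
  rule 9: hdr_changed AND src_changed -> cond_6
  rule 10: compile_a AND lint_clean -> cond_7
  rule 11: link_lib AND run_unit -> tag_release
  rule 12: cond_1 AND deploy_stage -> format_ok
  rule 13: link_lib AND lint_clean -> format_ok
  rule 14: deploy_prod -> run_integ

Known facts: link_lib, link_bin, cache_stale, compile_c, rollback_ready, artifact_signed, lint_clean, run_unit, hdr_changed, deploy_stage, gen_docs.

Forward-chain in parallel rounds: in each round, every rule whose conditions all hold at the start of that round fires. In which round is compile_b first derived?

3

Round 1 — rule 5, rule 8, rule 11, rule 13, derive src_changed, publish_ok, tag_release, format_ok.
Round 2 — rule 1, rule 3, rule 9, derive tests_changed, compile_a, cond_6.
Round 3 — rule 2, rule 10, derive compile_b, cond_7.
compile_b first appears in round 3.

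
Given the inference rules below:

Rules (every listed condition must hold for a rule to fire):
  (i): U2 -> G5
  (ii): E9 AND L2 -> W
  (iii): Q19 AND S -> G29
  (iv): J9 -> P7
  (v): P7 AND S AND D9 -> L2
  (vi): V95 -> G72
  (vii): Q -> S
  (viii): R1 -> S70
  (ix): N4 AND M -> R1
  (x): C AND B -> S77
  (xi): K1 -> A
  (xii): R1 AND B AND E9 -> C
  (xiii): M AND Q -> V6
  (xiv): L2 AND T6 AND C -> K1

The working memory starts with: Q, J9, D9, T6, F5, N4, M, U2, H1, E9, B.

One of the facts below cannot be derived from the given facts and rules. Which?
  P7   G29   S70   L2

Round 1 fires (i), (iv), (vii), (ix), (xiii), giving G5, P7, S, R1, V6.
Round 2 fires (v), (viii), (xii), giving L2, S70, C.
Round 3 fires (ii), (x), (xiv), giving W, S77, K1.
Round 4 fires (xi), giving A.
Derived: S70 (round 2), L2 (round 2), P7 (round 1). G29 never appears in any round.

G29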